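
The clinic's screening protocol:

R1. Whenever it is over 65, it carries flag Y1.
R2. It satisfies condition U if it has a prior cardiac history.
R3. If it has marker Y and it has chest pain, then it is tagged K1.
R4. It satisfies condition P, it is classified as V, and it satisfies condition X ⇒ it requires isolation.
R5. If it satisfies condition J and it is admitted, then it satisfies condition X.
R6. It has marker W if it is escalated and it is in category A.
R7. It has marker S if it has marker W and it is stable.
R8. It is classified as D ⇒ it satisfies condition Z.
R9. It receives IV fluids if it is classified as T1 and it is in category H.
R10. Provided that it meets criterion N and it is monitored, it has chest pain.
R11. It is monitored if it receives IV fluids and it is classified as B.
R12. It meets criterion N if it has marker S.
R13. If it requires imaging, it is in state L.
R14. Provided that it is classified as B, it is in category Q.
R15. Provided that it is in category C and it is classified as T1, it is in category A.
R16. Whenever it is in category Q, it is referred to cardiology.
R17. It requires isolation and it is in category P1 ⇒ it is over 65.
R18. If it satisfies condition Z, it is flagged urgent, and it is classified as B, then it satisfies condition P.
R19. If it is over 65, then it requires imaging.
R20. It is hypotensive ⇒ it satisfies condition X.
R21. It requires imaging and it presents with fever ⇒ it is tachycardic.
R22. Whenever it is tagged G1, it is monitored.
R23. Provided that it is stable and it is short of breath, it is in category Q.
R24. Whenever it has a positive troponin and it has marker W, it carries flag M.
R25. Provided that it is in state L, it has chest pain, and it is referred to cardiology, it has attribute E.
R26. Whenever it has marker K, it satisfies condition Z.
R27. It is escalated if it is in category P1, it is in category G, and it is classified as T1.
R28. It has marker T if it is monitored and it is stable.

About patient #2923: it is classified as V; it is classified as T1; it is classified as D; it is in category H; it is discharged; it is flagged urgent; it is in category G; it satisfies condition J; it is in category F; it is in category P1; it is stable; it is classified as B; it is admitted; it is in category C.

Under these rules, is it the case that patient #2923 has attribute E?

Yes

By R5 (it satisfies condition J, it is admitted): it satisfies condition X.
By R8 (it is classified as D): it satisfies condition Z.
By R9 (it is classified as T1, it is in category H): it receives IV fluids.
By R11 (it receives IV fluids, it is classified as B): it is monitored.
By R14 (it is classified as B): it is in category Q.
By R15 (it is in category C, it is classified as T1): it is in category A.
By R16 (it is in category Q): it is referred to cardiology.
By R18 (it satisfies condition Z, it is flagged urgent, it is classified as B): it satisfies condition P.
By R27 (it is in category P1, it is in category G, it is classified as T1): it is escalated.
By R4 (it satisfies condition P, it is classified as V, it satisfies condition X): it requires isolation.
By R6 (it is escalated, it is in category A): it has marker W.
By R7 (it has marker W, it is stable): it has marker S.
By R12 (it has marker S): it meets criterion N.
By R17 (it requires isolation, it is in category P1): it is over 65.
By R19 (it is over 65): it requires imaging.
By R10 (it meets criterion N, it is monitored): it has chest pain.
By R13 (it requires imaging): it is in state L.
By R25 (it is in state L, it has chest pain, it is referred to cardiology): it has attribute E.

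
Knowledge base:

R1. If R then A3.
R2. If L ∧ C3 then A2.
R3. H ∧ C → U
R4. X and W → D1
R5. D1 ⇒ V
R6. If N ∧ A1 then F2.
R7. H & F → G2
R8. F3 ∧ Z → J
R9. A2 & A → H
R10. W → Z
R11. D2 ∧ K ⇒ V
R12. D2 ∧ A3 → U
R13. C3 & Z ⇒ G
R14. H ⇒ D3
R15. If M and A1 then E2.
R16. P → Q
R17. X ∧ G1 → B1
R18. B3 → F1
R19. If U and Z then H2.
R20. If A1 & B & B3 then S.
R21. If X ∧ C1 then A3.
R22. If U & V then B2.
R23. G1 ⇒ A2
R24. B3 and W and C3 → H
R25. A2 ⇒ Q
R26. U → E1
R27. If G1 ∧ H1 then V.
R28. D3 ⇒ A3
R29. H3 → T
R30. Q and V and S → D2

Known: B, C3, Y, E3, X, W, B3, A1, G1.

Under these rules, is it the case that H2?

D1  (by R4: X, W)
V  (by R5: D1)
Z  (by R10: W)
S  (by R20: A1, B, B3)
A2  (by R23: G1)
H  (by R24: B3, W, C3)
Q  (by R25: A2)
D2  (by R30: Q, V, S)
D3  (by R14: H)
A3  (by R28: D3)
U  (by R12: D2, A3)
H2  (by R19: U, Z)

Yes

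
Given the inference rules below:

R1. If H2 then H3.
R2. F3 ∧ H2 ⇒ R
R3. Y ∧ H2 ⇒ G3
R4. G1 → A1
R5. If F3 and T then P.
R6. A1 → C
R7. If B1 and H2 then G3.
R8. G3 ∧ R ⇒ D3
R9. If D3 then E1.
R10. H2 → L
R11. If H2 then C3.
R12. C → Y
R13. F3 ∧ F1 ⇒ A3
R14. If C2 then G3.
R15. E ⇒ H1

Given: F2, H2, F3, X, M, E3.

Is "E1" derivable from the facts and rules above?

No

Forward chaining from the given facts derives: H3, R, L, C3.
The only rule concluding E1 is R9, which needs D3; that is never established.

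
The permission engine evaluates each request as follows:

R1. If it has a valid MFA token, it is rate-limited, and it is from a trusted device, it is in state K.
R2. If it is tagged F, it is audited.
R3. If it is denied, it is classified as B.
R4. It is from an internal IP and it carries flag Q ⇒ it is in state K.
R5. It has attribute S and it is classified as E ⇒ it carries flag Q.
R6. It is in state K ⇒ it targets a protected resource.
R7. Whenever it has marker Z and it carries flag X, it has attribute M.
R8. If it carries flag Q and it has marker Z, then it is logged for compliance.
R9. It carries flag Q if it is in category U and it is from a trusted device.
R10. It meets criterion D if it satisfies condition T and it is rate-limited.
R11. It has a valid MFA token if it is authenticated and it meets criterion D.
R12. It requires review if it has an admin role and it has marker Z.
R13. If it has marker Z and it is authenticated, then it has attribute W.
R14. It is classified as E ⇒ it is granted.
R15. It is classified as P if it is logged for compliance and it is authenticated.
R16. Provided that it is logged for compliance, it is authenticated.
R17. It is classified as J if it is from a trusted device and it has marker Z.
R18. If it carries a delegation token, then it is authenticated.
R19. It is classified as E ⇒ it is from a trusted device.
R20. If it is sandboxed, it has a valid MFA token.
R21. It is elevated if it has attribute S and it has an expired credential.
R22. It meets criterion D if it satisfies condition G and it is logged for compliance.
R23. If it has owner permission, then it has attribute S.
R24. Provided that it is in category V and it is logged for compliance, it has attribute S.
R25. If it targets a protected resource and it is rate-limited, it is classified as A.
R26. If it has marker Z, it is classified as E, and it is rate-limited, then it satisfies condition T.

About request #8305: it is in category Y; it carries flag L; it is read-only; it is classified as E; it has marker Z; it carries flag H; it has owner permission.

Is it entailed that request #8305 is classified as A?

No

Forward chaining from the given facts derives: is granted, is from a trusted device, has attribute S, carries flag Q, is logged for compliance, is authenticated, is classified as J, has attribute W, is classified as P.
The only rule concluding "it is classified as A" is R25, which needs "it targets a protected resource"; that is never established.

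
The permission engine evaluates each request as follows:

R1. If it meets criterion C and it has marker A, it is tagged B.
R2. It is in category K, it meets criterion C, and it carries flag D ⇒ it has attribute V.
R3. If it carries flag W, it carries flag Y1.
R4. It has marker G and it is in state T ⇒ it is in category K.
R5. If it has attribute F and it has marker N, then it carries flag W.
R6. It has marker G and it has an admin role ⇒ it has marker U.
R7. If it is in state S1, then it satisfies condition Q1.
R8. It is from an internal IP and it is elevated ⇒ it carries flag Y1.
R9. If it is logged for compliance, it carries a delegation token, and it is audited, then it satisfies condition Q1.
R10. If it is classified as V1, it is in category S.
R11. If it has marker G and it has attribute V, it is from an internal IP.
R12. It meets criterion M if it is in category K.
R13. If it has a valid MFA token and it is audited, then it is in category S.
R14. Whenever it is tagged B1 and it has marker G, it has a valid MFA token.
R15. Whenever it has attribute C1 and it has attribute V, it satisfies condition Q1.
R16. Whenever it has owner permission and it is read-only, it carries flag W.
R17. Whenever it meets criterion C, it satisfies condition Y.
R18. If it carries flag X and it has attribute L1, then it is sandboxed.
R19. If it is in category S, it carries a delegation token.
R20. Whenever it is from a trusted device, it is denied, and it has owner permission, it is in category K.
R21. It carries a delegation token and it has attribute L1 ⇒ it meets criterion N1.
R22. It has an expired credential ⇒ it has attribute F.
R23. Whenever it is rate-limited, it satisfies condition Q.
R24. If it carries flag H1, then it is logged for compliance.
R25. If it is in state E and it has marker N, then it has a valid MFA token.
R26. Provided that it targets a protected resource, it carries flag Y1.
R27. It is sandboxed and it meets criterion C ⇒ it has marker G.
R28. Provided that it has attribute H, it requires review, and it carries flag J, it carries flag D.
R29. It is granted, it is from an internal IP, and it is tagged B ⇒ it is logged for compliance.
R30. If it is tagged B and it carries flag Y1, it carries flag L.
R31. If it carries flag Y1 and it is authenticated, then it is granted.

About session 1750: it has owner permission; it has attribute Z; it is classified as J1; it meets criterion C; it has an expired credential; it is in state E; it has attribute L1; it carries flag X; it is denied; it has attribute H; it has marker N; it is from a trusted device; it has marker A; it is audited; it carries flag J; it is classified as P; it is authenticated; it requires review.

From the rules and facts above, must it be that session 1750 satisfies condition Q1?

By R1 (it meets criterion C, it has marker A): it is tagged B.
By R18 (it carries flag X, it has attribute L1): it is sandboxed.
By R20 (it is from a trusted device, it is denied, it has owner permission): it is in category K.
By R22 (it has an expired credential): it has attribute F.
By R25 (it is in state E, it has marker N): it has a valid MFA token.
By R27 (it is sandboxed, it meets criterion C): it has marker G.
By R28 (it has attribute H, it requires review, it carries flag J): it carries flag D.
By R2 (it is in category K, it meets criterion C, it carries flag D): it has attribute V.
By R5 (it has attribute F, it has marker N): it carries flag W.
By R11 (it has marker G, it has attribute V): it is from an internal IP.
By R13 (it has a valid MFA token, it is audited): it is in category S.
By R19 (it is in category S): it carries a delegation token.
By R3 (it carries flag W): it carries flag Y1.
By R31 (it carries flag Y1, it is authenticated): it is granted.
By R29 (it is granted, it is from an internal IP, it is tagged B): it is logged for compliance.
By R9 (it is logged for compliance, it carries a delegation token, it is audited): it satisfies condition Q1.

Yes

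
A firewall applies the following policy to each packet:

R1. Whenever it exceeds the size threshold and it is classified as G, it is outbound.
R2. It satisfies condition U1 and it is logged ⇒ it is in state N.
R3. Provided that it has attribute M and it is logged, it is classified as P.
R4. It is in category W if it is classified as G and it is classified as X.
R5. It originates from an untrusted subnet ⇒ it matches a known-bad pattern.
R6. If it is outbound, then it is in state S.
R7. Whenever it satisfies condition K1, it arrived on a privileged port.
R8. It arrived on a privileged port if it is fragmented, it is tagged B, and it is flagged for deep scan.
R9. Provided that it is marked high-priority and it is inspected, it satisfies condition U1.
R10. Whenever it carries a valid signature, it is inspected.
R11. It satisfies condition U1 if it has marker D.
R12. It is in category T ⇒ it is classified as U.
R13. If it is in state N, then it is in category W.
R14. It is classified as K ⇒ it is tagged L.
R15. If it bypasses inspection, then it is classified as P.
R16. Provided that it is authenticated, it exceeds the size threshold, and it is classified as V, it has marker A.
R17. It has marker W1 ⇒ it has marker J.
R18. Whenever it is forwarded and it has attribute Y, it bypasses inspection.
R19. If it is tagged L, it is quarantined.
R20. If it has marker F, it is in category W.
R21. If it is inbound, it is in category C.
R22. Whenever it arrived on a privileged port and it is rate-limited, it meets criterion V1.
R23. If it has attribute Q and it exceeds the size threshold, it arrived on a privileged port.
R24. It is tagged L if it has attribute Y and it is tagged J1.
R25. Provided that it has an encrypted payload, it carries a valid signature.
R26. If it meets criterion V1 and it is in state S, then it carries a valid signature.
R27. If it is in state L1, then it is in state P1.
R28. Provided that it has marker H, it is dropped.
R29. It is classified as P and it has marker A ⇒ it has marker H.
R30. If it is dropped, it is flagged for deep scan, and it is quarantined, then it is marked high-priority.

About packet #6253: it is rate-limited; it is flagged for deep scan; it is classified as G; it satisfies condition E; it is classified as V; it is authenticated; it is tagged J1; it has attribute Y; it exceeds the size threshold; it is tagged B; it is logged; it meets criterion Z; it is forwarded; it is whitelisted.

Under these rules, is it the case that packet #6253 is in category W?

No

Forward chaining from the given facts derives: is outbound, is in state S, has marker A, bypasses inspection, is tagged L, is classified as P, is quarantined, has marker H, is dropped, is marked high-priority.
Rules concluding "it is in category W": R4 needs "it is classified as X"; R13 needs "it is in state N"; R20 needs "it has marker F" — none of these are established.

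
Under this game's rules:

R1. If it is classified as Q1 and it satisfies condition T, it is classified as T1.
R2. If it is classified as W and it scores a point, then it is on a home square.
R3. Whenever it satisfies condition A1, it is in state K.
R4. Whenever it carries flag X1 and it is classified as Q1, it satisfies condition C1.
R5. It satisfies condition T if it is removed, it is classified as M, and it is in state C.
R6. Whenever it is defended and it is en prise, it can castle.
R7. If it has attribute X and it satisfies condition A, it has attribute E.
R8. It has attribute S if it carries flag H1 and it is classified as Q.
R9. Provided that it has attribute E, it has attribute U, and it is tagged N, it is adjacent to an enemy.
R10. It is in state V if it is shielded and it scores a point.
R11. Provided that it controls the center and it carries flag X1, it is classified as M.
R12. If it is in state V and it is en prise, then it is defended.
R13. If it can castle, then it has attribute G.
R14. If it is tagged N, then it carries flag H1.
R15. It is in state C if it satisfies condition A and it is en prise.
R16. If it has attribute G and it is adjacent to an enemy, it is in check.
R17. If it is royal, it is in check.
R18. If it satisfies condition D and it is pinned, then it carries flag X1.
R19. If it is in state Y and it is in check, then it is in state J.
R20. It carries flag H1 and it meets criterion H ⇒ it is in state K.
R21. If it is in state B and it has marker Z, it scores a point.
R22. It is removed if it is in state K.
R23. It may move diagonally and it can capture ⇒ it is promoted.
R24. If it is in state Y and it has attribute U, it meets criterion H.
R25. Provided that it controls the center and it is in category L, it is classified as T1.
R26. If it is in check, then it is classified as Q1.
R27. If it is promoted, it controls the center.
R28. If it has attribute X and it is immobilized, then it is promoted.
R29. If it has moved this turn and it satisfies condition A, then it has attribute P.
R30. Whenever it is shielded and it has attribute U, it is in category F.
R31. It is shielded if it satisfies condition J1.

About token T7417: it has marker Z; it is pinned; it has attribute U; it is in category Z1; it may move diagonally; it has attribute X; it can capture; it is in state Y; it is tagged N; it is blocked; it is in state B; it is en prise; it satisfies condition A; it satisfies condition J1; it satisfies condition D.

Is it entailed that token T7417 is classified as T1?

Yes

By R7 (it has attribute X, it satisfies condition A): it has attribute E.
By R9 (it has attribute E, it has attribute U, it is tagged N): it is adjacent to an enemy.
By R14 (it is tagged N): it carries flag H1.
By R15 (it satisfies condition A, it is en prise): it is in state C.
By R18 (it satisfies condition D, it is pinned): it carries flag X1.
By R21 (it is in state B, it has marker Z): it scores a point.
By R23 (it may move diagonally, it can capture): it is promoted.
By R24 (it is in state Y, it has attribute U): it meets criterion H.
By R27 (it is promoted): it controls the center.
By R31 (it satisfies condition J1): it is shielded.
By R10 (it is shielded, it scores a point): it is in state V.
By R11 (it controls the center, it carries flag X1): it is classified as M.
By R12 (it is in state V, it is en prise): it is defended.
By R20 (it carries flag H1, it meets criterion H): it is in state K.
By R22 (it is in state K): it is removed.
By R5 (it is removed, it is classified as M, it is in state C): it satisfies condition T.
By R6 (it is defended, it is en prise): it can castle.
By R13 (it can castle): it has attribute G.
By R16 (it has attribute G, it is adjacent to an enemy): it is in check.
By R26 (it is in check): it is classified as Q1.
By R1 (it is classified as Q1, it satisfies condition T): it is classified as T1.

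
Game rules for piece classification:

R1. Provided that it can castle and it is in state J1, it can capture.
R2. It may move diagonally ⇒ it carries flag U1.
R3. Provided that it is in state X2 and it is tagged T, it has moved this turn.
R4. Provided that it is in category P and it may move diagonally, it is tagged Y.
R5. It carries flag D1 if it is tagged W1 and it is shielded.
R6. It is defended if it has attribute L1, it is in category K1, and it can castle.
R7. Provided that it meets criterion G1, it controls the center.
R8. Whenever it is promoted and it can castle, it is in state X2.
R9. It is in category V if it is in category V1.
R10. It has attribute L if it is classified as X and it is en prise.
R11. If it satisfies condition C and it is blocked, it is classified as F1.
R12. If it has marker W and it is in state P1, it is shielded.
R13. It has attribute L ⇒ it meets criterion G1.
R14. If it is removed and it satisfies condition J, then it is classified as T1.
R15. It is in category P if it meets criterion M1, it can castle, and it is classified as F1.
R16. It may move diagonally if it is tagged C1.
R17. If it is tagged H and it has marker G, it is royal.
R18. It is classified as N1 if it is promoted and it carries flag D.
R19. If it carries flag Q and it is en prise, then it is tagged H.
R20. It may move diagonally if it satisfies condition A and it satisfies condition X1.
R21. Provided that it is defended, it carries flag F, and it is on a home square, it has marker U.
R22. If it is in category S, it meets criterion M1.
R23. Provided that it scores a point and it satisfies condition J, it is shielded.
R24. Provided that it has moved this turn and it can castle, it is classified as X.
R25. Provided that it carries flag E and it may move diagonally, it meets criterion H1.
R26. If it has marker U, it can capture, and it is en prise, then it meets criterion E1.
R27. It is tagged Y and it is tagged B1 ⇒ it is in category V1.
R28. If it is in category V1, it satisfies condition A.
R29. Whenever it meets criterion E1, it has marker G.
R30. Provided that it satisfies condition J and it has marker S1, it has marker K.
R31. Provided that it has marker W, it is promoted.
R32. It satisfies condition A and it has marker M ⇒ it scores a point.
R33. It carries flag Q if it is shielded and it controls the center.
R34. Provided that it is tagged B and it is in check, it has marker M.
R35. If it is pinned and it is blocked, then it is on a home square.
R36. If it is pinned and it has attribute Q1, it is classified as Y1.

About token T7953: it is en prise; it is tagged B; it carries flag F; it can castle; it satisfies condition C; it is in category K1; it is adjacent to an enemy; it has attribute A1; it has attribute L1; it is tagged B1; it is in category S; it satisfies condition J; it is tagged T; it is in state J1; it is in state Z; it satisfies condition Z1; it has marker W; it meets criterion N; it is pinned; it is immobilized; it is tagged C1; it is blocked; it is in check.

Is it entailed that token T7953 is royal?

By R1 (it can castle, it is in state J1): it can capture.
By R6 (it has attribute L1, it is in category K1, it can castle): it is defended.
By R11 (it satisfies condition C, it is blocked): it is classified as F1.
By R16 (it is tagged C1): it may move diagonally.
By R22 (it is in category S): it meets criterion M1.
By R31 (it has marker W): it is promoted.
By R34 (it is tagged B, it is in check): it has marker M.
By R35 (it is pinned, it is blocked): it is on a home square.
By R8 (it is promoted, it can castle): it is in state X2.
By R15 (it meets criterion M1, it can castle, it is classified as F1): it is in category P.
By R21 (it is defended, it carries flag F, it is on a home square): it has marker U.
By R26 (it has marker U, it can capture, it is en prise): it meets criterion E1.
By R29 (it meets criterion E1): it has marker G.
By R3 (it is in state X2, it is tagged T): it has moved this turn.
By R4 (it is in category P, it may move diagonally): it is tagged Y.
By R24 (it has moved this turn, it can castle): it is classified as X.
By R27 (it is tagged Y, it is tagged B1): it is in category V1.
By R28 (it is in category V1): it satisfies condition A.
By R32 (it satisfies condition A, it has marker M): it scores a point.
By R10 (it is classified as X, it is en prise): it has attribute L.
By R13 (it has attribute L): it meets criterion G1.
By R23 (it scores a point, it satisfies condition J): it is shielded.
By R7 (it meets criterion G1): it controls the center.
By R33 (it is shielded, it controls the center): it carries flag Q.
By R19 (it carries flag Q, it is en prise): it is tagged H.
By R17 (it is tagged H, it has marker G): it is royal.

Yes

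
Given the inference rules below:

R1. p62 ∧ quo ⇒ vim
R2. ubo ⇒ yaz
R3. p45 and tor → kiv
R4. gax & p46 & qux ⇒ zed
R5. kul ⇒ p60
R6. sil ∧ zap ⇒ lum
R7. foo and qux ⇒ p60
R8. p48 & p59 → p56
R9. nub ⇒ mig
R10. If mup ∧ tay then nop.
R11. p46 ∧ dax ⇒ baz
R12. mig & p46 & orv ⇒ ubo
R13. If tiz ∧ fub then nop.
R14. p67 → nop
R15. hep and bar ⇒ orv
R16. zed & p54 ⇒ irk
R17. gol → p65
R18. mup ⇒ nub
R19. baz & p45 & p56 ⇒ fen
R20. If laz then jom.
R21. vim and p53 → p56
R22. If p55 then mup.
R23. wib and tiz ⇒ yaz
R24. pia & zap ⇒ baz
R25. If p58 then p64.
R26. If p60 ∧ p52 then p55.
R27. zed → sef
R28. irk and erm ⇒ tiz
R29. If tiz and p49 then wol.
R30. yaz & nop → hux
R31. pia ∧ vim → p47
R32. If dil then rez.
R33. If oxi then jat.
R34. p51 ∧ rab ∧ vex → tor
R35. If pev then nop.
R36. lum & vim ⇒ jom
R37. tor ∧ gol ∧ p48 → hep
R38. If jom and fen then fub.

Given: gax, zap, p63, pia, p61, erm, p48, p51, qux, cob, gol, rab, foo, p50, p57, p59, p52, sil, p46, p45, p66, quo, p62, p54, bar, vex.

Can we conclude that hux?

vim  (by R1: p62, quo)
zed  (by R4: gax, p46, qux)
lum  (by R6: sil, zap)
p60  (by R7: foo, qux)
p56  (by R8: p48, p59)
irk  (by R16: zed, p54)
baz  (by R24: pia, zap)
p55  (by R26: p60, p52)
tiz  (by R28: irk, erm)
tor  (by R34: p51, rab, vex)
jom  (by R36: lum, vim)
hep  (by R37: tor, gol, p48)
orv  (by R15: hep, bar)
fen  (by R19: baz, p45, p56)
mup  (by R22: p55)
fub  (by R38: jom, fen)
nop  (by R13: tiz, fub)
nub  (by R18: mup)
mig  (by R9: nub)
ubo  (by R12: mig, p46, orv)
yaz  (by R2: ubo)
hux  (by R30: yaz, nop)

Yes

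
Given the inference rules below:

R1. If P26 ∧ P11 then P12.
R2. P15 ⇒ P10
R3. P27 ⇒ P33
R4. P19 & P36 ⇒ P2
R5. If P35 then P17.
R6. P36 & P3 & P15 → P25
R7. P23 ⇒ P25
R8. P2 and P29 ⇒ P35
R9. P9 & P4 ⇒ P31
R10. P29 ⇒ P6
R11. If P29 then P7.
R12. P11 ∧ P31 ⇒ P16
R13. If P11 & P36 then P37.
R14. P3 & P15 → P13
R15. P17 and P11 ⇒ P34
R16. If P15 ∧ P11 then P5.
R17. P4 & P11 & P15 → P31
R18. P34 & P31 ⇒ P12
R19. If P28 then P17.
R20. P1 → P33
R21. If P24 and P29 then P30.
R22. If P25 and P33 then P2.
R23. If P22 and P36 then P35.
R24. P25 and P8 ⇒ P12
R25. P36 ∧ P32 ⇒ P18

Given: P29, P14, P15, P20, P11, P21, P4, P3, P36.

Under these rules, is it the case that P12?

No

Forward chaining from the given facts derives: P10, P25, P6, P7, P37, P13, P5, P31, P16.
Rules concluding P12: R1 needs P26; R18 needs P34; R24 needs P8 — none of these are established.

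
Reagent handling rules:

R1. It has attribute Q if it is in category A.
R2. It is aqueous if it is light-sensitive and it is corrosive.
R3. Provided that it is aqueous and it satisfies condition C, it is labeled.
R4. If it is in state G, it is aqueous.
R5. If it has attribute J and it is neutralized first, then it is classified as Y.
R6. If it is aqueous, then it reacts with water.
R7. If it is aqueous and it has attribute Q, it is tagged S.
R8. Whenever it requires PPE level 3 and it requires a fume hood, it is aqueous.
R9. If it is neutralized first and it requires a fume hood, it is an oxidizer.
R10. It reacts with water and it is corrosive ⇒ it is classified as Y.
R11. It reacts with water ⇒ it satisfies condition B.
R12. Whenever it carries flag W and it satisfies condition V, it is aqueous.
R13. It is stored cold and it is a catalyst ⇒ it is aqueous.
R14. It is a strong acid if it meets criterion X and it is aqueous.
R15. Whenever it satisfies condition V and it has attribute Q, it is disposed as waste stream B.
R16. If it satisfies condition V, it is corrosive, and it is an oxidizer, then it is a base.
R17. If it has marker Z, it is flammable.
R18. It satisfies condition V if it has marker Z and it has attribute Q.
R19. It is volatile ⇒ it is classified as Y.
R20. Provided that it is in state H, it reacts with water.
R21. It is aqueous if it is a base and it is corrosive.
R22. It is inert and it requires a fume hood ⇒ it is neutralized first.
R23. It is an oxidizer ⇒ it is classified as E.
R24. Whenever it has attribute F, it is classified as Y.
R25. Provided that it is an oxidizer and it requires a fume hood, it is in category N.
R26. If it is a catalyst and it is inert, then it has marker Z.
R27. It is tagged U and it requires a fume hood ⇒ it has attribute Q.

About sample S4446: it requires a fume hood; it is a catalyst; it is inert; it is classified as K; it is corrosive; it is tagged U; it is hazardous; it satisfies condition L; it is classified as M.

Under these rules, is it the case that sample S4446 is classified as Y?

By R22 (it is inert, it requires a fume hood): it is neutralized first.
By R26 (it is a catalyst, it is inert): it has marker Z.
By R27 (it is tagged U, it requires a fume hood): it has attribute Q.
By R9 (it is neutralized first, it requires a fume hood): it is an oxidizer.
By R18 (it has marker Z, it has attribute Q): it satisfies condition V.
By R16 (it satisfies condition V, it is corrosive, it is an oxidizer): it is a base.
By R21 (it is a base, it is corrosive): it is aqueous.
By R6 (it is aqueous): it reacts with water.
By R10 (it reacts with water, it is corrosive): it is classified as Y.

Yes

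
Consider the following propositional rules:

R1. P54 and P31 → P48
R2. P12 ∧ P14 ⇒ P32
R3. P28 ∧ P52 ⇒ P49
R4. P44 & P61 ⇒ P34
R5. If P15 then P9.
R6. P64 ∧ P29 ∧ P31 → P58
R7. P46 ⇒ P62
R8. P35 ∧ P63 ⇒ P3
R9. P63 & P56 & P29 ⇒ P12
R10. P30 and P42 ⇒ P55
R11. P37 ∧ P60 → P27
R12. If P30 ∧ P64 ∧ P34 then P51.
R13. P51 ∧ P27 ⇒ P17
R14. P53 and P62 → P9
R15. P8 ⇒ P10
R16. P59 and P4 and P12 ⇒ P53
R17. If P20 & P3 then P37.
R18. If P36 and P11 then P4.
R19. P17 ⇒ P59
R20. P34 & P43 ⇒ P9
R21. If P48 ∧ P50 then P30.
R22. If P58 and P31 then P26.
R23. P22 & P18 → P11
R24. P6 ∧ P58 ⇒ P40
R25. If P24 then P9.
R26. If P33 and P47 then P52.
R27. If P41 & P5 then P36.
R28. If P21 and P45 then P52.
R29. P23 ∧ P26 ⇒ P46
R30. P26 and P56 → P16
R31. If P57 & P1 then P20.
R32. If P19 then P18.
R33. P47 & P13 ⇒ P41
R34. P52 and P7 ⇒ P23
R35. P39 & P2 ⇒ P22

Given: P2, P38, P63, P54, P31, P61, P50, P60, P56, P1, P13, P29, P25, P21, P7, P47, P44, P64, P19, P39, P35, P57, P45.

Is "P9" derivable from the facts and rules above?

No

Forward chaining from the given facts derives: P48, P34, P58, P3, P12, P30, P26, P52, P16, P20, P18, P41, P23, P22, P51, P37, P11, P46, P62, P27, P17, P59.
Rules concluding P9: R5 needs P15; R14 needs P53; R20 needs P43; R25 needs P24 — none of these are established.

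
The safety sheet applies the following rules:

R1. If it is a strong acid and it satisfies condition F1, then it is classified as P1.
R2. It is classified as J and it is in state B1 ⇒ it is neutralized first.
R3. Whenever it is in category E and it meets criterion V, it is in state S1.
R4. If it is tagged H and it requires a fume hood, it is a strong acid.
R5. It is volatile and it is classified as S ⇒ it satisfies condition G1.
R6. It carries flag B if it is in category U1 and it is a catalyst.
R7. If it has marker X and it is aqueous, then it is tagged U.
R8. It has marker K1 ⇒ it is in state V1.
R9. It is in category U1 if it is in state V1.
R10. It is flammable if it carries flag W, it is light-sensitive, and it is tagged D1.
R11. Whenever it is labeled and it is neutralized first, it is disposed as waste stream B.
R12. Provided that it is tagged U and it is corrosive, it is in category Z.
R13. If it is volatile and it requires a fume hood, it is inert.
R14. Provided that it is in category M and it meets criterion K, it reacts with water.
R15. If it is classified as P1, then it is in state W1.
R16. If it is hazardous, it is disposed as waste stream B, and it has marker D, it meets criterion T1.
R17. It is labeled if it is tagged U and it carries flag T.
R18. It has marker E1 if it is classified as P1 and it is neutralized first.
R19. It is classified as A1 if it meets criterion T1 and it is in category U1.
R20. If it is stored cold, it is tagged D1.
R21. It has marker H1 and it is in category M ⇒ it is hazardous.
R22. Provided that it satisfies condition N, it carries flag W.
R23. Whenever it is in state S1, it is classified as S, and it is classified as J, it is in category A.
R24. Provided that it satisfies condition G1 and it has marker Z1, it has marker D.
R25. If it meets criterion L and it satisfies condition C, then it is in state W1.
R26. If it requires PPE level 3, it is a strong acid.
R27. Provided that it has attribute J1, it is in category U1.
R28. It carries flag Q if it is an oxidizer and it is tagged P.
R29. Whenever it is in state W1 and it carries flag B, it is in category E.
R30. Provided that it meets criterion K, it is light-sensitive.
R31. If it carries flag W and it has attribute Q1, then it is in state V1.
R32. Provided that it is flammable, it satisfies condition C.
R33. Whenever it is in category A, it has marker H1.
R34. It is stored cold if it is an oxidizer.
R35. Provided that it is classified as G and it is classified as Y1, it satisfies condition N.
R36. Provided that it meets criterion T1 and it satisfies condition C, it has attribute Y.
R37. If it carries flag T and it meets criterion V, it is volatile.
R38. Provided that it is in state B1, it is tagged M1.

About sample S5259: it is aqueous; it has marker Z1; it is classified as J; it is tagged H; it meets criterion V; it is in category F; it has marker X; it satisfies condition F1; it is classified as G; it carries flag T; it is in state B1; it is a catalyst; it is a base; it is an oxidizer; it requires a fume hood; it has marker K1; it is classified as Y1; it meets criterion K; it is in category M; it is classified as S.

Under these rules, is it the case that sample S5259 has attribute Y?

Yes

By R2 (it is classified as J, it is in state B1): it is neutralized first.
By R4 (it is tagged H, it requires a fume hood): it is a strong acid.
By R7 (it has marker X, it is aqueous): it is tagged U.
By R8 (it has marker K1): it is in state V1.
By R9 (it is in state V1): it is in category U1.
By R17 (it is tagged U, it carries flag T): it is labeled.
By R30 (it meets criterion K): it is light-sensitive.
By R34 (it is an oxidizer): it is stored cold.
By R35 (it is classified as G, it is classified as Y1): it satisfies condition N.
By R37 (it carries flag T, it meets criterion V): it is volatile.
By R1 (it is a strong acid, it satisfies condition F1): it is classified as P1.
By R5 (it is volatile, it is classified as S): it satisfies condition G1.
By R6 (it is in category U1, it is a catalyst): it carries flag B.
By R11 (it is labeled, it is neutralized first): it is disposed as waste stream B.
By R15 (it is classified as P1): it is in state W1.
By R20 (it is stored cold): it is tagged D1.
By R22 (it satisfies condition N): it carries flag W.
By R24 (it satisfies condition G1, it has marker Z1): it has marker D.
By R29 (it is in state W1, it carries flag B): it is in category E.
By R3 (it is in category E, it meets criterion V): it is in state S1.
By R10 (it carries flag W, it is light-sensitive, it is tagged D1): it is flammable.
By R23 (it is in state S1, it is classified as S, it is classified as J): it is in category A.
By R32 (it is flammable): it satisfies condition C.
By R33 (it is in category A): it has marker H1.
By R21 (it has marker H1, it is in category M): it is hazardous.
By R16 (it is hazardous, it is disposed as waste stream B, it has marker D): it meets criterion T1.
By R36 (it meets criterion T1, it satisfies condition C): it has attribute Y.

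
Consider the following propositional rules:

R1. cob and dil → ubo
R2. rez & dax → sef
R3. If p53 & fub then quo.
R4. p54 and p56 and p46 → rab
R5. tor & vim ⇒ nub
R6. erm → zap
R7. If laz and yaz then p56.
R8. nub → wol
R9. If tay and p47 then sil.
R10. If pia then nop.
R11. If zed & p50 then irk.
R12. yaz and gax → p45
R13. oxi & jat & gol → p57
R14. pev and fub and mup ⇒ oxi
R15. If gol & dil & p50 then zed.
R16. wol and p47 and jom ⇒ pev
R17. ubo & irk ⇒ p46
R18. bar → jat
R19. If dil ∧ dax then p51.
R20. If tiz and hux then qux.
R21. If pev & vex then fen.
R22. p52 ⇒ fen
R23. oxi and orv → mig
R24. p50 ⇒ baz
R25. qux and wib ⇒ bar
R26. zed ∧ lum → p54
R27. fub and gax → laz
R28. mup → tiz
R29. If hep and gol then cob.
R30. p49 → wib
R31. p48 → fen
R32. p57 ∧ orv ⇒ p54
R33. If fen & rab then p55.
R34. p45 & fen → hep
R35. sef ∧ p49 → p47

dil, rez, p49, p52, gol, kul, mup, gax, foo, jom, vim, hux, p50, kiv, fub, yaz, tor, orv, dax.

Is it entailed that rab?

sef  (by R2: rez, dax)
nub  (by R5: tor, vim)
wol  (by R8: nub)
p45  (by R12: yaz, gax)
zed  (by R15: gol, dil, p50)
fen  (by R22: p52)
laz  (by R27: fub, gax)
tiz  (by R28: mup)
wib  (by R30: p49)
hep  (by R34: p45, fen)
p47  (by R35: sef, p49)
p56  (by R7: laz, yaz)
irk  (by R11: zed, p50)
pev  (by R16: wol, p47, jom)
qux  (by R20: tiz, hux)
bar  (by R25: qux, wib)
cob  (by R29: hep, gol)
ubo  (by R1: cob, dil)
oxi  (by R14: pev, fub, mup)
p46  (by R17: ubo, irk)
jat  (by R18: bar)
p57  (by R13: oxi, jat, gol)
p54  (by R32: p57, orv)
rab  (by R4: p54, p56, p46)

Yes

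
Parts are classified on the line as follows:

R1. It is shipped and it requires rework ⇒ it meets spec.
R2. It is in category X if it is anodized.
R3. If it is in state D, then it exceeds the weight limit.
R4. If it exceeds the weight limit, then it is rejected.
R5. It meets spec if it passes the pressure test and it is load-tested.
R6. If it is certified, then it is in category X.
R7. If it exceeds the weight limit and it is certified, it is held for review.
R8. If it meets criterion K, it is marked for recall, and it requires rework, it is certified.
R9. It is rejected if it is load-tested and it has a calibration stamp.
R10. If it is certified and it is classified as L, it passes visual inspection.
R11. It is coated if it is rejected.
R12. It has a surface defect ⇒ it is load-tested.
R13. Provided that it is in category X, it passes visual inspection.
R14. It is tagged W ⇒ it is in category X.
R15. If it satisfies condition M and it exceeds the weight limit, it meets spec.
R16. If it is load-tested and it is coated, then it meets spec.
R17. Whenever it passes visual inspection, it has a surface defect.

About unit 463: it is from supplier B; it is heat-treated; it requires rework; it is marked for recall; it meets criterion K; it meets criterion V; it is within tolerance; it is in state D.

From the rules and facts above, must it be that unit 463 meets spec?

Yes

By R3 (it is in state D): it exceeds the weight limit.
By R4 (it exceeds the weight limit): it is rejected.
By R8 (it meets criterion K, it is marked for recall, it requires rework): it is certified.
By R11 (it is rejected): it is coated.
By R6 (it is certified): it is in category X.
By R13 (it is in category X): it passes visual inspection.
By R17 (it passes visual inspection): it has a surface defect.
By R12 (it has a surface defect): it is load-tested.
By R16 (it is load-tested, it is coated): it meets spec.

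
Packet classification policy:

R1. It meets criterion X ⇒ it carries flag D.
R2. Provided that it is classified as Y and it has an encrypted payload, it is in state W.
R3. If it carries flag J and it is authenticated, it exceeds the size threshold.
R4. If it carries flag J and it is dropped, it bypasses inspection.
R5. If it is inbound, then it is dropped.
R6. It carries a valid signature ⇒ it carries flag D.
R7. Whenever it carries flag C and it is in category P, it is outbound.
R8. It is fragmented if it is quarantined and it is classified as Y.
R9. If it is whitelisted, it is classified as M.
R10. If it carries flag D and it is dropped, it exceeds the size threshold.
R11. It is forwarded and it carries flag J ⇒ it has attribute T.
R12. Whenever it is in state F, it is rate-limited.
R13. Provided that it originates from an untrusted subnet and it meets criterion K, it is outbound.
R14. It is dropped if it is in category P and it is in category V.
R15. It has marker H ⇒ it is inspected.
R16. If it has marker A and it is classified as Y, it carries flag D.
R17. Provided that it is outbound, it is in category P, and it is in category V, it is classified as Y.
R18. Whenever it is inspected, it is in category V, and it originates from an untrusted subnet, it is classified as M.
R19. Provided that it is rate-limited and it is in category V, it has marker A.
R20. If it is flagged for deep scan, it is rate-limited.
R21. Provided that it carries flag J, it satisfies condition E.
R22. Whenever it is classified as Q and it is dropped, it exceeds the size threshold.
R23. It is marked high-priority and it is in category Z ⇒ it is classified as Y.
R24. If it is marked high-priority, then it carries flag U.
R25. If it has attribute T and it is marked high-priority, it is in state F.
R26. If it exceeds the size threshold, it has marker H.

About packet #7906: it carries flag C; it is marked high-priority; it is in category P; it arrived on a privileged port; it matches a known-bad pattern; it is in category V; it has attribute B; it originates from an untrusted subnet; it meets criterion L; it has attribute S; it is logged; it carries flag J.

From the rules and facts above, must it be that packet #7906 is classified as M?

No

Forward chaining from the given facts derives: is outbound, is dropped, is classified as Y, satisfies condition E, carries flag U, bypasses inspection.
Rules concluding "it is classified as M": R9 needs "it is whitelisted"; R18 needs "it is inspected" — none of these are established.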